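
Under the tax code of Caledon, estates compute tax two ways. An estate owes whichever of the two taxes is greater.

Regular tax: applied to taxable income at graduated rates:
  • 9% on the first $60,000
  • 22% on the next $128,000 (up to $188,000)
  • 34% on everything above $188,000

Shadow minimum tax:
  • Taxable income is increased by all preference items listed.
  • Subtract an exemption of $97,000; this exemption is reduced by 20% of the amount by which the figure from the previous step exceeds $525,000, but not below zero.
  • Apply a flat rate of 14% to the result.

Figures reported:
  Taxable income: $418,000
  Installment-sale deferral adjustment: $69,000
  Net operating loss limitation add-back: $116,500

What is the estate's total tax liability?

Regular tax:
  $60,000 × 9% = $5,400
  $128,000 × 22% = $28,160
  $230,000 × 34% = $78,200
  → $111,760

Shadow minimum tax:
  Adjusted income: $418,000 + $69,000 + $116,500 = $603,500
  Exemption: $97,000 − 20% × ($603,500 − $525,000) = $97,000 − $15,700 = $81,300
  Base: $603,500 − $81,300 = $522,200
  $522,200 × 14% = $73,108

$111,760 > $73,108, so the regular tax governs.

$111,760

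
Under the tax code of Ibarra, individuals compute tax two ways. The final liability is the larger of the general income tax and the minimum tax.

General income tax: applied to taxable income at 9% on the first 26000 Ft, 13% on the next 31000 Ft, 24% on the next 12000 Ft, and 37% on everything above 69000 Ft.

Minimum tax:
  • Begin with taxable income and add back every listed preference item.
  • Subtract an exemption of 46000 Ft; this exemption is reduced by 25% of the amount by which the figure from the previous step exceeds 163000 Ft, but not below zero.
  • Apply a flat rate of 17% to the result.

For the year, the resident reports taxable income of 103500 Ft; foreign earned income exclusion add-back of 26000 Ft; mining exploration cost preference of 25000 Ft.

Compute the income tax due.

22015 Ft

General income tax:
  26000 Ft × 9% = 2340 Ft
  31000 Ft × 13% = 4030 Ft
  12000 Ft × 24% = 2880 Ft
  34500 Ft × 37% = 12765 Ft
  → 22015 Ft

Minimum tax:
  Adjusted income: 103500 Ft + 26000 Ft + 25000 Ft = 154500 Ft
  Exemption: 154500 Ft ≤ 163000 Ft, so full 46000 Ft applies
  Base: 154500 Ft − 46000 Ft = 108500 Ft
  108500 Ft × 17% = 18445 Ft

22015 Ft > 18445 Ft, so the general income tax governs.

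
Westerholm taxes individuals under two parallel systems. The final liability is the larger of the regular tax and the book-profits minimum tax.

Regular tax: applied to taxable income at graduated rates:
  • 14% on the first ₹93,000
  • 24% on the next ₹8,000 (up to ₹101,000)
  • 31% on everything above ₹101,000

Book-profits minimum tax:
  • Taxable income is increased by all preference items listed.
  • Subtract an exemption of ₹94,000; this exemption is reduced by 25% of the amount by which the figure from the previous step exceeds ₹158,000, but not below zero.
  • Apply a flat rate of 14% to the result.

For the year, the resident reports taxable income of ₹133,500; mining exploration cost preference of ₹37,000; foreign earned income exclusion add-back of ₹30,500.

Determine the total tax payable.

Book-profits minimum tax:
  Adjusted income: ₹133,500 + ₹37,000 + ₹30,500 = ₹201,000
  Exemption: ₹94,000 − 25% × (₹201,000 − ₹158,000) = ₹94,000 − ₹10,750 = ₹83,250
  Base: ₹201,000 − ₹83,250 = ₹117,750
  ₹117,750 × 14% = ₹16,485

Regular tax:
  ₹93,000 × 14% = ₹13,020
  ₹8,000 × 24% = ₹1,920
  ₹32,500 × 31% = ₹10,075
  → ₹25,015

₹25,015 > ₹16,485, so the regular tax governs.

₹25,015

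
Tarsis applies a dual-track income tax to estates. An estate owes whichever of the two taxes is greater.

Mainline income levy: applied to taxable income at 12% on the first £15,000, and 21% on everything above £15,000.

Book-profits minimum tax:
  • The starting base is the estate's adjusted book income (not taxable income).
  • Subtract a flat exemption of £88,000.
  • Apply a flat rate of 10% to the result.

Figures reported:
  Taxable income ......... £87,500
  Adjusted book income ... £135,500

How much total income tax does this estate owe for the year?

£17,025

Mainline income levy:
  £15,000 × 12% = £1,800
  £72,500 × 21% = £15,225
  → £17,025

Book-profits minimum tax:
  Base (adjusted book income): £135,500
  Less exemption £88,000 → base £47,500
  £47,500 × 10% = £4,750

£17,025 > £4,750, so the mainline income levy governs.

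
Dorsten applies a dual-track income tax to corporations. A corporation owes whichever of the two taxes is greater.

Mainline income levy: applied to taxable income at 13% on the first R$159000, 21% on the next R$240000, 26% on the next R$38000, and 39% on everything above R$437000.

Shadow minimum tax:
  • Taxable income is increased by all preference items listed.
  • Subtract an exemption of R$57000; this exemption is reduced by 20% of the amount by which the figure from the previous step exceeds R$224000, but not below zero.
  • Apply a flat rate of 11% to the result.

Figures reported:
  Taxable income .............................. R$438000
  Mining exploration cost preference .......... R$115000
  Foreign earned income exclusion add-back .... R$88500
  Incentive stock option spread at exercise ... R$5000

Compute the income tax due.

Shadow minimum tax:
  Adjusted income: R$438000 + R$115000 + R$88500 + R$5000 = R$646500
  Exemption: 20% × (R$646500 − R$224000) = R$84500 ≥ R$57000, so the exemption is fully phased out
  Base: R$646500 − R$0 = R$646500
  R$646500 × 11% = R$71115

Mainline income levy:
  R$159000 × 13% = R$20670
  R$240000 × 21% = R$50400
  R$38000 × 26% = R$9880
  R$1000 × 39% = R$390
  → R$81340

R$81340 > R$71115, so the mainline income levy governs.

R$81340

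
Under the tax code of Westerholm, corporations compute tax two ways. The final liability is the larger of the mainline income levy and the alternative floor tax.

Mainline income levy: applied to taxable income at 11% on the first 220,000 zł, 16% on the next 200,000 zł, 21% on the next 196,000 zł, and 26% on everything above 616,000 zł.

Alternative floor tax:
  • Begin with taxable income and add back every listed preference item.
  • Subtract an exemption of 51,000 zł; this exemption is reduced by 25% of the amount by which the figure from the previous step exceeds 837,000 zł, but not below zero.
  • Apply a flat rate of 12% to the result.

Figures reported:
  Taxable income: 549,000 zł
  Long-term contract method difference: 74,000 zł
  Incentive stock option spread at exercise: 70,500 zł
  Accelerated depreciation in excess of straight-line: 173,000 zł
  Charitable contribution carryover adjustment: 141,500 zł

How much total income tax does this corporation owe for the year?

Alternative floor tax:
  Adjusted income: 549,000 zł + 74,000 zł + 70,500 zł + 173,000 zł + 141,500 zł = 1,008,000 zł
  Exemption: 51,000 zł − 25% × (1,008,000 zł − 837,000 zł) = 51,000 zł − 42,750 zł = 8,250 zł
  Base: 1,008,000 zł − 8,250 zł = 999,750 zł
  999,750 zł × 12% = 119,970 zł

Mainline income levy:
  220,000 zł × 11% = 24,200 zł
  200,000 zł × 16% = 32,000 zł
  129,000 zł × 21% = 27,090 zł
  → 83,290 zł

119,970 zł > 83,290 zł, so the alternative floor tax is the binding amount.

119,970 zł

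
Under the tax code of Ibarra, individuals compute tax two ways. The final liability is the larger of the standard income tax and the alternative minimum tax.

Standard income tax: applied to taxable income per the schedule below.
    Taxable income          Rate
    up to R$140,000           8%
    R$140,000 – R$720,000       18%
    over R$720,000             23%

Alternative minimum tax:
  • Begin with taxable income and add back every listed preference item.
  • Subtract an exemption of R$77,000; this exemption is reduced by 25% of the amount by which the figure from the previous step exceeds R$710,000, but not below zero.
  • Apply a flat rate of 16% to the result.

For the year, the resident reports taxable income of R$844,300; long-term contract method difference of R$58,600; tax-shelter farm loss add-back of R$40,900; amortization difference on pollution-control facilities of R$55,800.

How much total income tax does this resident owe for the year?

R$159,200

Standard income tax:
  R$140,000 × 8% = R$11,200
  R$580,000 × 18% = R$104,400
  R$124,300 × 23% = R$28,589
  → R$144,189

Alternative minimum tax:
  Adjusted income: R$844,300 + R$58,600 + R$40,900 + R$55,800 = R$999,600
  Exemption: R$77,000 − 25% × (R$999,600 − R$710,000) = R$77,000 − R$72,400 = R$4,600
  Base: R$999,600 − R$4,600 = R$995,000
  R$995,000 × 16% = R$159,200

R$159,200 > R$144,189, so the alternative minimum tax is the binding amount.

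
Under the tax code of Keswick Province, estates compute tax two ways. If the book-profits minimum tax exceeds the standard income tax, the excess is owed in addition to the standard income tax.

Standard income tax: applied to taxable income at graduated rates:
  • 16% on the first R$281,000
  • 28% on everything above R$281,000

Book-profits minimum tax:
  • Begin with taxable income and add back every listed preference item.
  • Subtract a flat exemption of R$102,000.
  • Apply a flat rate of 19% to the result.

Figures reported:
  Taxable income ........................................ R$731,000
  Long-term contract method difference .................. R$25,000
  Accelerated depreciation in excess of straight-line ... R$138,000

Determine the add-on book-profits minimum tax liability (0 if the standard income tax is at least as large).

R$0

Standard income tax:
  R$281,000 × 16% = R$44,960
  R$450,000 × 28% = R$126,000
  → R$170,960

Book-profits minimum tax:
  Adjusted income: R$731,000 + R$25,000 + R$138,000 = R$894,000
  Less exemption R$102,000 → base R$792,000
  R$792,000 × 19% = R$150,480

R$150,480 ≤ R$170,960, so no add-on is due.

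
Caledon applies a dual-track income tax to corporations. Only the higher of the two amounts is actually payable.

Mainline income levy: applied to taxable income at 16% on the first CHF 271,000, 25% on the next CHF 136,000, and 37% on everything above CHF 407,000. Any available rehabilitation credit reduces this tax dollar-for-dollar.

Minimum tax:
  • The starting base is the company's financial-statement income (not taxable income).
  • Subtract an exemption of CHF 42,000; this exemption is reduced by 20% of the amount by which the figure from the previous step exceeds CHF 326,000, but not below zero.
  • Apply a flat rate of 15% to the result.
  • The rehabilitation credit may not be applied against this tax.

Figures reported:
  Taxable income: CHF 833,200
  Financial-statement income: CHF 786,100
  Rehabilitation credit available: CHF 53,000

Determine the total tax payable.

CHF 182,054

Mainline income levy:
  CHF 271,000 × 16% = CHF 43,360
  CHF 136,000 × 25% = CHF 34,000
  CHF 426,200 × 37% = CHF 157,694
  → CHF 235,054
  Less rehabilitation credit CHF 53,000 → CHF 182,054

Minimum tax:
  Base (financial-statement income): CHF 786,100
  Exemption: 20% × (CHF 786,100 − CHF 326,000) = CHF 92,020 ≥ CHF 42,000, so the exemption is fully phased out
  Base: CHF 786,100 − CHF 0 = CHF 786,100
  CHF 786,100 × 15% = CHF 117,915

CHF 182,054 > CHF 117,915, so the mainline income levy governs.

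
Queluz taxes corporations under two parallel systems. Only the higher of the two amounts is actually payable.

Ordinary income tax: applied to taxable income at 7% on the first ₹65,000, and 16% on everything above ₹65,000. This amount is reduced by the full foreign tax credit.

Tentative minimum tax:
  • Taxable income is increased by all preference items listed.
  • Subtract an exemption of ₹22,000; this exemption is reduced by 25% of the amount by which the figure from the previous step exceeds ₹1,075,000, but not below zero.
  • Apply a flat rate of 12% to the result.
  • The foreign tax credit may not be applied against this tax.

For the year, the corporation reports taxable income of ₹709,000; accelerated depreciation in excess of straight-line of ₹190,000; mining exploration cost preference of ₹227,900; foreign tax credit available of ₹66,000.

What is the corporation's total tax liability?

Tentative minimum tax:
  Adjusted income: ₹709,000 + ₹190,000 + ₹227,900 = ₹1,126,900
  Exemption: ₹22,000 − 25% × (₹1,126,900 − ₹1,075,000) = ₹22,000 − ₹12,975 = ₹9,025
  Base: ₹1,126,900 − ₹9,025 = ₹1,117,875
  ₹1,117,875 × 12% = ₹134,145

Ordinary income tax:
  ₹65,000 × 7% = ₹4,550
  ₹644,000 × 16% = ₹103,040
  → ₹107,590
  Less foreign tax credit ₹66,000 → ₹41,590

₹134,145 > ₹41,590, so the tentative minimum tax is the binding amount.

₹134,145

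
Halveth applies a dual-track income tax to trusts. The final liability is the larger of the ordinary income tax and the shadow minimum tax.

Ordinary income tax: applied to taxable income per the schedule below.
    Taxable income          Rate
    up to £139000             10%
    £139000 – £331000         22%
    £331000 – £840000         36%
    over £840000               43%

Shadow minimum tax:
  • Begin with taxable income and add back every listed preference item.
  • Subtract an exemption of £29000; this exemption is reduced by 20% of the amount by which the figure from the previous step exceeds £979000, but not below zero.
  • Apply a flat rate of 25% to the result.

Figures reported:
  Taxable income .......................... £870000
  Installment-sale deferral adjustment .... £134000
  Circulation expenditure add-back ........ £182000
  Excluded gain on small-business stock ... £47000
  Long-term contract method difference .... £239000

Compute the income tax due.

Ordinary income tax:
  £139000 × 10% = £13900
  £192000 × 22% = £42240
  £509000 × 36% = £183240
  £30000 × 43% = £12900
  → £252280

Shadow minimum tax:
  Adjusted income: £870000 + £134000 + £182000 + £47000 + £239000 = £1472000
  Exemption: 20% × (£1472000 − £979000) = £98600 ≥ £29000, so the exemption is fully phased out
  Base: £1472000 − £0 = £1472000
  £1472000 × 25% = £368000

£368000 > £252280, so the shadow minimum tax is the binding amount.

£368000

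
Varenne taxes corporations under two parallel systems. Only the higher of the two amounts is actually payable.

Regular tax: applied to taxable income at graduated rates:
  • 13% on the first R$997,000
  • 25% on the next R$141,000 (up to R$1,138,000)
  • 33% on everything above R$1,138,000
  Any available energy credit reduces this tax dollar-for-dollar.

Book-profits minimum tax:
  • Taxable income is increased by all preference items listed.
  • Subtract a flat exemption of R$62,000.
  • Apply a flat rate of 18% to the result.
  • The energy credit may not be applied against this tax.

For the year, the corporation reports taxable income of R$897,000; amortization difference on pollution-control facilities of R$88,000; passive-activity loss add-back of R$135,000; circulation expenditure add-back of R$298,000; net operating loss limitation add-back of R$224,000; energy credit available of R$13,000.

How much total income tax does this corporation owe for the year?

Regular tax:
  R$897,000 × 13% = R$116,610
  Less energy credit R$13,000 → R$103,610

Book-profits minimum tax:
  Adjusted income: R$897,000 + R$88,000 + R$135,000 + R$298,000 + R$224,000 = R$1,642,000
  Less exemption R$62,000 → base R$1,580,000
  R$1,580,000 × 18% = R$284,400

R$284,400 > R$103,610, so the book-profits minimum tax is the binding amount.

R$284,400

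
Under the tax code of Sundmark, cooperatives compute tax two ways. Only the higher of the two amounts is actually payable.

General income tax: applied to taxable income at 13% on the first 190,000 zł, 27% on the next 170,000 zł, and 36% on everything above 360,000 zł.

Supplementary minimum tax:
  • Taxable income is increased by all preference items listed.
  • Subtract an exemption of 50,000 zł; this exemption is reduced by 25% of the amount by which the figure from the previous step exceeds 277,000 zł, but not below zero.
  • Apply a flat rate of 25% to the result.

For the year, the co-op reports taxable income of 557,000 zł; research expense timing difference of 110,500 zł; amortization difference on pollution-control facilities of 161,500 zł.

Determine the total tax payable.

207,250 zł

Supplementary minimum tax:
  Adjusted income: 557,000 zł + 110,500 zł + 161,500 zł = 829,000 zł
  Exemption: 25% × (829,000 zł − 277,000 zł) = 138,000 zł ≥ 50,000 zł, so the exemption is fully phased out
  Base: 829,000 zł − 0 zł = 829,000 zł
  829,000 zł × 25% = 207,250 zł

General income tax:
  190,000 zł × 13% = 24,700 zł
  170,000 zł × 27% = 45,900 zł
  197,000 zł × 36% = 70,920 zł
  → 141,520 zł

207,250 zł > 141,520 zł, so the supplementary minimum tax is the binding amount.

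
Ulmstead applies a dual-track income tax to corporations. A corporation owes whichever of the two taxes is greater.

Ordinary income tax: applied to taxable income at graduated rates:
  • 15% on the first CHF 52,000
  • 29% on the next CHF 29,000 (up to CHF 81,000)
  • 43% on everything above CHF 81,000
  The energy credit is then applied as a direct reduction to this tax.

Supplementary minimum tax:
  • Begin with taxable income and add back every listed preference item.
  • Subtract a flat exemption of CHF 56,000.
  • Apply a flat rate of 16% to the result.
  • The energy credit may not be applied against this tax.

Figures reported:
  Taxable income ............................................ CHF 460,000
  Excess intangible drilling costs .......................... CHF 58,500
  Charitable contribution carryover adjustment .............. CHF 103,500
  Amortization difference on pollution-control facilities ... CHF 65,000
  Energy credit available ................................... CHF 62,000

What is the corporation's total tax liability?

CHF 117,180

Ordinary income tax:
  CHF 52,000 × 15% = CHF 7,800
  CHF 29,000 × 29% = CHF 8,410
  CHF 379,000 × 43% = CHF 162,970
  → CHF 179,180
  Less energy credit CHF 62,000 → CHF 117,180

Supplementary minimum tax:
  Adjusted income: CHF 460,000 + CHF 58,500 + CHF 103,500 + CHF 65,000 = CHF 687,000
  Less exemption CHF 56,000 → base CHF 631,000
  CHF 631,000 × 16% = CHF 100,960

CHF 117,180 > CHF 100,960, so the ordinary income tax governs.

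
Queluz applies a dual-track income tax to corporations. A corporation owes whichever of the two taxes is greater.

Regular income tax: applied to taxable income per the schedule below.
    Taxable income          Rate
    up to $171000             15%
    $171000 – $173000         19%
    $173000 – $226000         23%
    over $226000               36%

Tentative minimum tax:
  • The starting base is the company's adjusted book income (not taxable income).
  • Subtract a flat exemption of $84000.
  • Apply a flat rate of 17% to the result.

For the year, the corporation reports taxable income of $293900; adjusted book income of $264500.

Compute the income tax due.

$62664

Regular income tax:
  $171000 × 15% = $25650
  $2000 × 19% = $380
  $53000 × 23% = $12190
  $67900 × 36% = $24444
  → $62664

Tentative minimum tax:
  Base (adjusted book income): $264500
  Less exemption $84000 → base $180500
  $180500 × 17% = $30685

$62664 > $30685, so the regular income tax governs.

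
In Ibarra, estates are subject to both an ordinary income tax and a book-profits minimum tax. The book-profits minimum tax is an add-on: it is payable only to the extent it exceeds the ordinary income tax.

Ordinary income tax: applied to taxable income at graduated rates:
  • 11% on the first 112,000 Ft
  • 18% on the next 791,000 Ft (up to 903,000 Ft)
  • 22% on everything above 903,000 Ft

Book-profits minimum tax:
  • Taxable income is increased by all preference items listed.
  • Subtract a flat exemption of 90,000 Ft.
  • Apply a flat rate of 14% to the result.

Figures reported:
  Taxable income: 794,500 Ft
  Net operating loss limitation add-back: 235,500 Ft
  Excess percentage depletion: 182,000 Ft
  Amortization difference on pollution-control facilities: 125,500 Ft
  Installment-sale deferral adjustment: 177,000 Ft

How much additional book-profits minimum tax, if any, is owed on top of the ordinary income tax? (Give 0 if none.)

64,260 Ft

Ordinary income tax:
  112,000 Ft × 11% = 12,320 Ft
  682,500 Ft × 18% = 122,850 Ft
  → 135,170 Ft

Book-profits minimum tax:
  Adjusted income: 794,500 Ft + 235,500 Ft + 182,000 Ft + 125,500 Ft + 177,000 Ft = 1,514,500 Ft
  Less exemption 90,000 Ft → base 1,424,500 Ft
  1,424,500 Ft × 14% = 199,430 Ft

Excess of book-profits minimum tax over ordinary income tax: 199,430 Ft − 135,170 Ft = 64,260 Ft.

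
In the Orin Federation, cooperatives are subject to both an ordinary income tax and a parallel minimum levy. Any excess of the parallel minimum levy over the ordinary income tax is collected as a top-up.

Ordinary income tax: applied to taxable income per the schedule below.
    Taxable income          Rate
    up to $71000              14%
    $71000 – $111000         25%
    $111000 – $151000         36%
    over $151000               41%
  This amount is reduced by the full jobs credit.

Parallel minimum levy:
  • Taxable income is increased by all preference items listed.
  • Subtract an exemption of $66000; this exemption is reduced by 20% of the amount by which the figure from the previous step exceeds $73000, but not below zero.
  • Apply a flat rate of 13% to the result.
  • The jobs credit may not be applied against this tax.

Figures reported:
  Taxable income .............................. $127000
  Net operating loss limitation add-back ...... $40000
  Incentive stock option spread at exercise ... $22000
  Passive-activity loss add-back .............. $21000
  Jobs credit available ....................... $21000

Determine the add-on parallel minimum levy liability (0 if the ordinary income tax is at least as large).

Parallel minimum levy:
  Adjusted income: $127000 + $40000 + $22000 + $21000 = $210000
  Exemption: $66000 − 20% × ($210000 − $73000) = $66000 − $27400 = $38600
  Base: $210000 − $38600 = $171400
  $171400 × 13% = $22282

Ordinary income tax:
  $71000 × 14% = $9940
  $40000 × 25% = $10000
  $16000 × 36% = $5760
  → $25700
  Less jobs credit $21000 → $4700

Excess of parallel minimum levy over ordinary income tax: $22282 − $4700 = $17582.

$17582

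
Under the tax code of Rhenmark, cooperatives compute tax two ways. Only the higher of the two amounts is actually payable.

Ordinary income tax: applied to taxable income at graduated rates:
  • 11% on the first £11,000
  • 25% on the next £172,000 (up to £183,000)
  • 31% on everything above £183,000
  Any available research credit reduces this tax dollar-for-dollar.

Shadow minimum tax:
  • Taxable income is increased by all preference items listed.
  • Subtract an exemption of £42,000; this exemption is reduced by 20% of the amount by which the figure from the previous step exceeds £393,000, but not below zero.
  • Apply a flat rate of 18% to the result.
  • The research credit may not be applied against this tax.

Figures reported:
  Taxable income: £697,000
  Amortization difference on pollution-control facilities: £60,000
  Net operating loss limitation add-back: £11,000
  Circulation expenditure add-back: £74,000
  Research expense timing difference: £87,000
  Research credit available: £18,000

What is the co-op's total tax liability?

£185,550

Ordinary income tax:
  £11,000 × 11% = £1,210
  £172,000 × 25% = £43,000
  £514,000 × 31% = £159,340
  → £203,550
  Less research credit £18,000 → £185,550

Shadow minimum tax:
  Adjusted income: £697,000 + £60,000 + £11,000 + £74,000 + £87,000 = £929,000
  Exemption: 20% × (£929,000 − £393,000) = £107,200 ≥ £42,000, so the exemption is fully phased out
  Base: £929,000 − £0 = £929,000
  £929,000 × 18% = £167,220

£185,550 > £167,220, so the ordinary income tax governs.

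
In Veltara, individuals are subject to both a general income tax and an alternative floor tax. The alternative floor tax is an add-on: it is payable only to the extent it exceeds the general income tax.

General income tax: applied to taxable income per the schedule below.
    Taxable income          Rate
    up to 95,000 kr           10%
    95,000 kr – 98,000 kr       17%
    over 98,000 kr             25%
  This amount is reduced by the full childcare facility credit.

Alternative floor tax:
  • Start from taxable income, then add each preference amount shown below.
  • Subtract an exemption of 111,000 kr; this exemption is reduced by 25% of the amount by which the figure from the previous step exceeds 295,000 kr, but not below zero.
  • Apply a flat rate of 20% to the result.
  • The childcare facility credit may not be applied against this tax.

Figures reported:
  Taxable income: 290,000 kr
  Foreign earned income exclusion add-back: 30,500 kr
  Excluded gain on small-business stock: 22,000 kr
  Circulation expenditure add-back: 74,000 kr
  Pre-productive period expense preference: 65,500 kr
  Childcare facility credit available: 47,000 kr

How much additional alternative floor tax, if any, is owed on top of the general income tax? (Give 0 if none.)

General income tax:
  95,000 kr × 10% = 9,500 kr
  3,000 kr × 17% = 510 kr
  192,000 kr × 25% = 48,000 kr
  → 58,010 kr
  Less childcare facility credit 47,000 kr → 11,010 kr

Alternative floor tax:
  Adjusted income: 290,000 kr + 30,500 kr + 22,000 kr + 74,000 kr + 65,500 kr = 482,000 kr
  Exemption: 111,000 kr − 25% × (482,000 kr − 295,000 kr) = 111,000 kr − 46,750 kr = 64,250 kr
  Base: 482,000 kr − 64,250 kr = 417,750 kr
  417,750 kr × 20% = 83,550 kr

Excess of alternative floor tax over general income tax: 83,550 kr − 11,010 kr = 72,540 kr.

72,540 kr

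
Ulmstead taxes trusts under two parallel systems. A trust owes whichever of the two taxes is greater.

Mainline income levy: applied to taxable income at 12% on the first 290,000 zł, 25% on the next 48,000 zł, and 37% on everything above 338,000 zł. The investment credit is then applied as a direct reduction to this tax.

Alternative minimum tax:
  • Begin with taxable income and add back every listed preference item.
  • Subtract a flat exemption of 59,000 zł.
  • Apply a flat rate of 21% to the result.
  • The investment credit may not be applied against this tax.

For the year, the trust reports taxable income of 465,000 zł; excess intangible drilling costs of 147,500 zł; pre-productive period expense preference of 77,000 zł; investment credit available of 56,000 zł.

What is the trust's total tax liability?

132,405 zł

Mainline income levy:
  290,000 zł × 12% = 34,800 zł
  48,000 zł × 25% = 12,000 zł
  127,000 zł × 37% = 46,990 zł
  → 93,790 zł
  Less investment credit 56,000 zł → 37,790 zł

Alternative minimum tax:
  Adjusted income: 465,000 zł + 147,500 zł + 77,000 zł = 689,500 zł
  Less exemption 59,000 zł → base 630,500 zł
  630,500 zł × 21% = 132,405 zł

132,405 zł > 37,790 zł, so the alternative minimum tax is the binding amount.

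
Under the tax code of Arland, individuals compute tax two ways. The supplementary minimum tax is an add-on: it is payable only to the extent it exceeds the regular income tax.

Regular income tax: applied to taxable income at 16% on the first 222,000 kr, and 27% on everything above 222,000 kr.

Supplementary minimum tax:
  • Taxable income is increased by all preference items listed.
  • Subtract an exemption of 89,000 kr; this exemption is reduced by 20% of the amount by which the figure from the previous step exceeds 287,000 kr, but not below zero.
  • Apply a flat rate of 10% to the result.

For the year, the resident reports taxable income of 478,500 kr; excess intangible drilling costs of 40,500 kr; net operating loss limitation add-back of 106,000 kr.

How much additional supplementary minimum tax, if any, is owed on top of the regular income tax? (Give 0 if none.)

0 kr

Regular income tax:
  222,000 kr × 16% = 35,520 kr
  256,500 kr × 27% = 69,255 kr
  → 104,775 kr

Supplementary minimum tax:
  Adjusted income: 478,500 kr + 40,500 kr + 106,000 kr = 625,000 kr
  Exemption: 89,000 kr − 20% × (625,000 kr − 287,000 kr) = 89,000 kr − 67,600 kr = 21,400 kr
  Base: 625,000 kr − 21,400 kr = 603,600 kr
  603,600 kr × 10% = 60,360 kr

60,360 kr ≤ 104,775 kr, so no add-on is due.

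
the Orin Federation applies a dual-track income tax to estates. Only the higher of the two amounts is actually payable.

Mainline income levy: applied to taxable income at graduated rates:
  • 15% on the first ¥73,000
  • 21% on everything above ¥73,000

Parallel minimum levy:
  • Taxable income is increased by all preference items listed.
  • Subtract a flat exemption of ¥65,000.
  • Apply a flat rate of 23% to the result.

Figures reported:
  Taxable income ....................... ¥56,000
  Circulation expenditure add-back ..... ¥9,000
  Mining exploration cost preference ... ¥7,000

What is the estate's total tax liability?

¥8,400

Mainline income levy:
  ¥56,000 × 15% = ¥8,400

Parallel minimum levy:
  Adjusted income: ¥56,000 + ¥9,000 + ¥7,000 = ¥72,000
  Less exemption ¥65,000 → base ¥7,000
  ¥7,000 × 23% = ¥1,610

¥8,400 > ¥1,610, so the mainline income levy governs.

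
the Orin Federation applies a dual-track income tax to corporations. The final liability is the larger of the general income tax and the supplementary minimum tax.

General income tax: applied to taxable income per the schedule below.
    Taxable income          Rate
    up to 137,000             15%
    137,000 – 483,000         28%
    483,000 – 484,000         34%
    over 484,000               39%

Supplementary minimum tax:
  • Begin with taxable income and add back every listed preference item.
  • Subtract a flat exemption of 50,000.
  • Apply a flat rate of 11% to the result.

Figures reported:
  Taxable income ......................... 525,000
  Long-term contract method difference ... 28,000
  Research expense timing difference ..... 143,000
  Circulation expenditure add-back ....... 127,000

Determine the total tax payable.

133,760

Supplementary minimum tax:
  Adjusted income: 525,000 + 28,000 + 143,000 + 127,000 = 823,000
  Less exemption 50,000 → base 773,000
  773,000 × 11% = 85,030

General income tax:
  137,000 × 15% = 20,550
  346,000 × 28% = 96,880
  1,000 × 34% = 340
  41,000 × 39% = 15,990
  → 133,760

133,760 > 85,030, so the general income tax governs.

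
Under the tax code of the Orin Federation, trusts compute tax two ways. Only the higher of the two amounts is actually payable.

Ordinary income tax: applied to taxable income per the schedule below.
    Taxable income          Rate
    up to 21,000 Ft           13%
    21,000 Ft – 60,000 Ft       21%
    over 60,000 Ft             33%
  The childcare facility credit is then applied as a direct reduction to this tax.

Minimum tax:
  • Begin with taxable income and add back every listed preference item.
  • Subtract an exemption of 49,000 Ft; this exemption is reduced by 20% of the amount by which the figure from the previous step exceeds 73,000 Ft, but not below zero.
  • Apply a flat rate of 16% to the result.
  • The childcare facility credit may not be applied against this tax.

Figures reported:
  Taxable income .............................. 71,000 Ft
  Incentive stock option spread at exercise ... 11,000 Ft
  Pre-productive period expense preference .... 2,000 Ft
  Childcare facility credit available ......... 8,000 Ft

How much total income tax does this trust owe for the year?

Minimum tax:
  Adjusted income: 71,000 Ft + 11,000 Ft + 2,000 Ft = 84,000 Ft
  Exemption: 49,000 Ft − 20% × (84,000 Ft − 73,000 Ft) = 49,000 Ft − 2,200 Ft = 46,800 Ft
  Base: 84,000 Ft − 46,800 Ft = 37,200 Ft
  37,200 Ft × 16% = 5,952 Ft

Ordinary income tax:
  21,000 Ft × 13% = 2,730 Ft
  39,000 Ft × 21% = 8,190 Ft
  11,000 Ft × 33% = 3,630 Ft
  → 14,550 Ft
  Less childcare facility credit 8,000 Ft → 6,550 Ft

6,550 Ft > 5,952 Ft, so the ordinary income tax governs.

6,550 Ft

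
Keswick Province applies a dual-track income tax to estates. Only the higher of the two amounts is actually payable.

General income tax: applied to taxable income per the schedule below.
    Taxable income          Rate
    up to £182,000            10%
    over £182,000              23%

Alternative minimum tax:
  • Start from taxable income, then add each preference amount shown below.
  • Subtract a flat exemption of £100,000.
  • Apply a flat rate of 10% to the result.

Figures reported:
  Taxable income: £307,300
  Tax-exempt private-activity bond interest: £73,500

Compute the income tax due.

£47,019

General income tax:
  £182,000 × 10% = £18,200
  £125,300 × 23% = £28,819
  → £47,019

Alternative minimum tax:
  Adjusted income: £307,300 + £73,500 = £380,800
  Less exemption £100,000 → base £280,800
  £280,800 × 10% = £28,080

£47,019 > £28,080, so the general income tax governs.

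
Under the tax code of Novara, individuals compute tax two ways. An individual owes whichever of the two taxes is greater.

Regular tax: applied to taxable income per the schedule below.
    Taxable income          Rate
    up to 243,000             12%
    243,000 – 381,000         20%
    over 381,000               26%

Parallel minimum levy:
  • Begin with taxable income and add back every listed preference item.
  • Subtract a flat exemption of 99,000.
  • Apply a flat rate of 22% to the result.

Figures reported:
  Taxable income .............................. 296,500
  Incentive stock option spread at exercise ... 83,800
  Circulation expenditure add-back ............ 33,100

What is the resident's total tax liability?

Regular tax:
  243,000 × 12% = 29,160
  53,500 × 20% = 10,700
  → 39,860

Parallel minimum levy:
  Adjusted income: 296,500 + 83,800 + 33,100 = 413,400
  Less exemption 99,000 → base 314,400
  314,400 × 22% = 69,168

69,168 > 39,860, so the parallel minimum levy is the binding amount.

69,168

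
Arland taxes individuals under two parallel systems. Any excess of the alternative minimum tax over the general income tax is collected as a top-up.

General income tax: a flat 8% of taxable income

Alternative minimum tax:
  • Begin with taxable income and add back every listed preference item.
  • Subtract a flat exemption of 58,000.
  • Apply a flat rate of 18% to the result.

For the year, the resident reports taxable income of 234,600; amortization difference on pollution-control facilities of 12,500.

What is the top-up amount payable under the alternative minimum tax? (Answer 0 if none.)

General income tax:
  234,600 × 8% = 18,768

Alternative minimum tax:
  Adjusted income: 234,600 + 12,500 = 247,100
  Less exemption 58,000 → base 189,100
  189,100 × 18% = 34,038

Excess of alternative minimum tax over general income tax: 34,038 − 18,768 = 15,270.

15,270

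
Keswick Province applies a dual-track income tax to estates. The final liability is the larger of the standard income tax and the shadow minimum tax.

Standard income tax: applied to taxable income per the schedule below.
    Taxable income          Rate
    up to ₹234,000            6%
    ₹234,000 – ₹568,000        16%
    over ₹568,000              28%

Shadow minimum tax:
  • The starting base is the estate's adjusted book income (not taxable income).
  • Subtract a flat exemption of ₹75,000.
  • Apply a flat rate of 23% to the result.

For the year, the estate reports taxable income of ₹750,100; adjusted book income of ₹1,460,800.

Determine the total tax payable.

Standard income tax:
  ₹234,000 × 6% = ₹14,040
  ₹334,000 × 16% = ₹53,440
  ₹182,100 × 28% = ₹50,988
  → ₹118,468

Shadow minimum tax:
  Base (adjusted book income): ₹1,460,800
  Less exemption ₹75,000 → base ₹1,385,800
  ₹1,385,800 × 23% = ₹318,734

₹318,734 > ₹118,468, so the shadow minimum tax is the binding amount.

₹318,734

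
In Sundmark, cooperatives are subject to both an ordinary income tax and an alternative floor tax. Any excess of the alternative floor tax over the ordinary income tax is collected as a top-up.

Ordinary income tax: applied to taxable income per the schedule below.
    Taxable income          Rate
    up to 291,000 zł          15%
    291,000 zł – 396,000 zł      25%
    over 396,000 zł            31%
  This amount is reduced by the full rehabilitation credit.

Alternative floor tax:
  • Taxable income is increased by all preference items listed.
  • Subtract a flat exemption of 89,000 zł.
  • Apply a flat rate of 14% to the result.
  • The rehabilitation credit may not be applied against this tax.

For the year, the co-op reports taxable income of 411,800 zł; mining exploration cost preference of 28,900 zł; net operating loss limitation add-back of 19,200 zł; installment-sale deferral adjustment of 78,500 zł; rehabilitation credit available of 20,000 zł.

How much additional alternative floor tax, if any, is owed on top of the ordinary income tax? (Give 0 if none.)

8,118 zł

Alternative floor tax:
  Adjusted income: 411,800 zł + 28,900 zł + 19,200 zł + 78,500 zł = 538,400 zł
  Less exemption 89,000 zł → base 449,400 zł
  449,400 zł × 14% = 62,916 zł

Ordinary income tax:
  291,000 zł × 15% = 43,650 zł
  105,000 zł × 25% = 26,250 zł
  15,800 zł × 31% = 4,898 zł
  → 74,798 zł
  Less rehabilitation credit 20,000 zł → 54,798 zł

Excess of alternative floor tax over ordinary income tax: 62,916 zł − 54,798 zł = 8,118 zł.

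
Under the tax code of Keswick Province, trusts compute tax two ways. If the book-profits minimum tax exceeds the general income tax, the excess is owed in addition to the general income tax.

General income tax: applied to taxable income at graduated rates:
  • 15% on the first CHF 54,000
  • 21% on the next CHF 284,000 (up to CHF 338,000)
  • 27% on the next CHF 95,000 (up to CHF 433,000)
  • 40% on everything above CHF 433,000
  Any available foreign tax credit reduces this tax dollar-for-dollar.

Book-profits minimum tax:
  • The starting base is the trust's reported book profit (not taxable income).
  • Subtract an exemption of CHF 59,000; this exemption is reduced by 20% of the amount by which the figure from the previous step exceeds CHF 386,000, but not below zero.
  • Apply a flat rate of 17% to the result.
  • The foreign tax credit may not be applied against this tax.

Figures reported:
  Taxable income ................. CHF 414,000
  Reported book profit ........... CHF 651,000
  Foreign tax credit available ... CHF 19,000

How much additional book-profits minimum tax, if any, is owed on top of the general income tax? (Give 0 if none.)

CHF 40,390

General income tax:
  CHF 54,000 × 15% = CHF 8,100
  CHF 284,000 × 21% = CHF 59,640
  CHF 76,000 × 27% = CHF 20,520
  → CHF 88,260
  Less foreign tax credit CHF 19,000 → CHF 69,260

Book-profits minimum tax:
  Base (reported book profit): CHF 651,000
  Exemption: CHF 59,000 − 20% × (CHF 651,000 − CHF 386,000) = CHF 59,000 − CHF 53,000 = CHF 6,000
  Base: CHF 651,000 − CHF 6,000 = CHF 645,000
  CHF 645,000 × 17% = CHF 109,650

Excess of book-profits minimum tax over general income tax: CHF 109,650 − CHF 69,260 = CHF 40,390.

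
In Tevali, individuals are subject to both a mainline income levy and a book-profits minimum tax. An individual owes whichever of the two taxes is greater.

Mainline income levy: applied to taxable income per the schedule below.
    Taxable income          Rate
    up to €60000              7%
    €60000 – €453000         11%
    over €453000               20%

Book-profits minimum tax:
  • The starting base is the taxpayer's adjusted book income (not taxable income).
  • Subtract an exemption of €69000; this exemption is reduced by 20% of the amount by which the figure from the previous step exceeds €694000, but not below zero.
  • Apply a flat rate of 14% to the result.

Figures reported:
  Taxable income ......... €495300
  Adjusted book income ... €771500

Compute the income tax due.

Book-profits minimum tax:
  Base (adjusted book income): €771500
  Exemption: €69000 − 20% × (€771500 − €694000) = €69000 − €15500 = €53500
  Base: €771500 − €53500 = €718000
  €718000 × 14% = €100520

Mainline income levy:
  €60000 × 7% = €4200
  €393000 × 11% = €43230
  €42300 × 20% = €8460
  → €55890

€100520 > €55890, so the book-profits minimum tax is the binding amount.

€100520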